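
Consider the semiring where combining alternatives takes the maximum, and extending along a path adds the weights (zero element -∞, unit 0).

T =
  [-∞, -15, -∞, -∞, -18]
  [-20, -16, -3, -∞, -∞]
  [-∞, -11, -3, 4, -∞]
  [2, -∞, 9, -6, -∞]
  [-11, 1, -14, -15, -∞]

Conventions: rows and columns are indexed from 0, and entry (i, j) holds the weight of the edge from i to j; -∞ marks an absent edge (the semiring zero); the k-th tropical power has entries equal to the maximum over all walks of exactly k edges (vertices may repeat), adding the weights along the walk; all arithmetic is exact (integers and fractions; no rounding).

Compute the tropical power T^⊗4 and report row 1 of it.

T^⊗2:
  [-29, -17, -18, -33, -∞]
  [-36, -14, -6, 1, -38]
  [6, -14, 13, 1, -∞]
  [-4, -2, 6, 13, -16]
  [-13, -15, -2, -10, -29]
T^⊗3:
  [-31, -29, -20, -14, -47]
  [3, -17, 10, -2, -54]
  [3, 2, 10, 17, -12]
  [15, -5, 22, 10, -22]
  [-8, -13, -1, 2, -31]
T^⊗4:
  [-12, -31, -5, -16, -49]
  [0, -1, 7, 14, -15]
  [19, -1, 26, 14, -15]
  [12, 11, 19, 26, -3]
  [4, -12, 11, 3, -26]
Answer: row 1 of T^⊗4 = [0, -1, 7, 14, -15]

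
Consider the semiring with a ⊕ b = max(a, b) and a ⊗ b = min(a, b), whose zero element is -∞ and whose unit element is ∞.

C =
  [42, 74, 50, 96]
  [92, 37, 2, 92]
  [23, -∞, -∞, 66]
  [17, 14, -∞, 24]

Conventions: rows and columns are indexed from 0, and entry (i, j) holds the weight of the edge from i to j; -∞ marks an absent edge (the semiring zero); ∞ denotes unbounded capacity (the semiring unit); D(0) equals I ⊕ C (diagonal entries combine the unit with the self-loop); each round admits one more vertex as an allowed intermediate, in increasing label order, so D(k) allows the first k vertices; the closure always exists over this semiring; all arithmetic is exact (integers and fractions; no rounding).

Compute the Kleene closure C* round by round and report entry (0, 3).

D(0):
  [∞, 74, 50, 96]
  [92, ∞, 2, 92]
  [23, -∞, ∞, 66]
  [17, 14, -∞, ∞]
D(1):
  [∞, 74, 50, 96]
  [92, ∞, 50, 92]
  [23, 23, ∞, 66]
  [17, 17, 17, ∞]
D(2):
  [∞, 74, 50, 96]
  [92, ∞, 50, 92]
  [23, 23, ∞, 66]
  [17, 17, 17, ∞]
D(3):
  [∞, 74, 50, 96]
  [92, ∞, 50, 92]
  [23, 23, ∞, 66]
  [17, 17, 17, ∞]
D(4):
  [∞, 74, 50, 96]
  [92, ∞, 50, 92]
  [23, 23, ∞, 66]
  [17, 17, 17, ∞]
Answer: C*[0][3] = 96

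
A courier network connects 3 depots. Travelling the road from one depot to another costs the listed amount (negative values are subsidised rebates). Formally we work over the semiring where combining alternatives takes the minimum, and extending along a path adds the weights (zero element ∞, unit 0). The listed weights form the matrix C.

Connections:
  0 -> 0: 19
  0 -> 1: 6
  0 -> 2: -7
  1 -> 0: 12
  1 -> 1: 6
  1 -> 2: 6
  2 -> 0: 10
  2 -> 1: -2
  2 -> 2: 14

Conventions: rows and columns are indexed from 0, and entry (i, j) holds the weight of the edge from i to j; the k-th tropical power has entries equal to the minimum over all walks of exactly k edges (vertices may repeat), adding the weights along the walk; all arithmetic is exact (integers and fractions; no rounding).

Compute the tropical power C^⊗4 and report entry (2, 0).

C^⊗2:
  [3, -9, 7]
  [16, 4, 5]
  [10, 4, 3]
C^⊗3:
  [3, -3, -4]
  [15, 3, 9]
  [13, 1, 3]
C^⊗4:
  [6, -6, -4]
  [15, 7, 8]
  [13, 1, 6]
Key observation: the optimum is the walk 2->0->2->1->0, with weight 10 + (-7) + (-2) + 12 = 13.
Optimal value attained by: walk 2->0->2->1->0.
Answer: (C^⊗4)[2][0] = 13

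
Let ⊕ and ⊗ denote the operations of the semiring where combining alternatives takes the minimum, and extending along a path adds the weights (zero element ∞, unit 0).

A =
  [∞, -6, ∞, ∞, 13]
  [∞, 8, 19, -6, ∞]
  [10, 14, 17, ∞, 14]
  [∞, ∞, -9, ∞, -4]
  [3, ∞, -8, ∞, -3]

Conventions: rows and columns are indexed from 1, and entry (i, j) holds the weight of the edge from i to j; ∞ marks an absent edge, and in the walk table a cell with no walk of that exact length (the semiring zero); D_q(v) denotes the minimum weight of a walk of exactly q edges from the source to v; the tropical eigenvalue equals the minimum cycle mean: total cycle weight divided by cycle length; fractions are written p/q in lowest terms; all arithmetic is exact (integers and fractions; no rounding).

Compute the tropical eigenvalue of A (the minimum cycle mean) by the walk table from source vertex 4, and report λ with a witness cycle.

q=0: [∞, ∞, ∞, 0, ∞]
q=1: [∞, ∞, -9, ∞, -4]
q=2: [-1, 5, -12, ∞, -7]
q=3: [-4, -7, -15, -1, -10]
q=4: [-7, -10, -18, -13, -13]
q=5: [-10, -13, -22, -16, -17]
Optimal cycle mean attained by: cycle 1->2->4->5->1, total (-6) + (-6) + (-4) + 3, length 4.
Answer: λ = -13/4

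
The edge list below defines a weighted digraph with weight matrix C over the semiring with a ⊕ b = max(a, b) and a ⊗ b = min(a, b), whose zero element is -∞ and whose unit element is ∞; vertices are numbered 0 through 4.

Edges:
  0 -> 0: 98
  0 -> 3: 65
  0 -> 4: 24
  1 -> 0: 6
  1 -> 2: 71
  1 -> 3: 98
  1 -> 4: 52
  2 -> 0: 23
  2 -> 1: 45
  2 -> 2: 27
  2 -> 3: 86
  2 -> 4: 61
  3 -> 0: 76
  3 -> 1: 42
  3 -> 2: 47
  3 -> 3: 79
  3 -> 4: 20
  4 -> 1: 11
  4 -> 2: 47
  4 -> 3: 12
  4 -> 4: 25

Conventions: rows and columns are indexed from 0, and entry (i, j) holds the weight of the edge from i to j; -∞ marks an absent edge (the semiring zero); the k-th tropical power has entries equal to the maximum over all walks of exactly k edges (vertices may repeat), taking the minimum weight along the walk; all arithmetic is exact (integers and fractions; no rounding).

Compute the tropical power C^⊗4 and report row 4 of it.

C^⊗2:
  [98, 42, 47, 65, 24]
  [76, 45, 47, 79, 61]
  [76, 42, 47, 79, 45]
  [76, 45, 47, 79, 47]
  [23, 45, 27, 47, 47]
C^⊗3:
  [98, 45, 47, 65, 47]
  [76, 45, 47, 79, 47]
  [76, 45, 47, 79, 47]
  [76, 45, 47, 79, 47]
  [47, 42, 47, 47, 45]
C^⊗4:
  [98, 45, 47, 65, 47]
  [76, 45, 47, 79, 47]
  [76, 45, 47, 79, 47]
  [76, 45, 47, 79, 47]
  [47, 45, 47, 47, 47]
Answer: row 4 of C^⊗4 = [47, 45, 47, 47, 47]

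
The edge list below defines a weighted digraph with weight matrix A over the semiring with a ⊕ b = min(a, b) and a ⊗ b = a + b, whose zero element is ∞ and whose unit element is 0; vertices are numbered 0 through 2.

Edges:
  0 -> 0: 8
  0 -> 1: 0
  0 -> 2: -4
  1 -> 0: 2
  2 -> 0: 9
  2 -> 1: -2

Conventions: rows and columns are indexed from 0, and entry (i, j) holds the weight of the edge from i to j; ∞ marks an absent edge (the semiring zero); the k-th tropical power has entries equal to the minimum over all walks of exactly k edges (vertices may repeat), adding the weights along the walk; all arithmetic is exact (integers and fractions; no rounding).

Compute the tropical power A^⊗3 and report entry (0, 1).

A^⊗2:
  [2, -6, 4]
  [10, 2, -2]
  [0, 9, 5]
A^⊗3:
  [-4, 2, -2]
  [4, -4, 6]
  [8, 0, -4]
Key observation: the optimum is the walk 0->0->2->1, with weight 8 + (-4) + (-2) = 2.
Optimal value attained by: walk 0->0->2->1.
Answer: (A^⊗3)[0][1] = 2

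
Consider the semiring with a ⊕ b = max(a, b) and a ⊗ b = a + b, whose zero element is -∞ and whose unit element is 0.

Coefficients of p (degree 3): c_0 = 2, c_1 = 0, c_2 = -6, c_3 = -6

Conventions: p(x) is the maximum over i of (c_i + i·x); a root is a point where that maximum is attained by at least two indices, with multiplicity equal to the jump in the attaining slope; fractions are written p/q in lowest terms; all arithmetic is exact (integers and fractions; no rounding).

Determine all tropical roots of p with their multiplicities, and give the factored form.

hull edge (i=0, c=2) to (i=1, c=0): slope -2, span 1
hull edge (i=1, c=0) to (i=3, c=-6): slope -3, span 2
Factored form: p(x) = -6 ⊗ (x ⊕ 2) ⊗ (x ⊕ 3) ⊗ (x ⊕ 3)
Answer: roots = 2 (mult 1), 3 (mult 2)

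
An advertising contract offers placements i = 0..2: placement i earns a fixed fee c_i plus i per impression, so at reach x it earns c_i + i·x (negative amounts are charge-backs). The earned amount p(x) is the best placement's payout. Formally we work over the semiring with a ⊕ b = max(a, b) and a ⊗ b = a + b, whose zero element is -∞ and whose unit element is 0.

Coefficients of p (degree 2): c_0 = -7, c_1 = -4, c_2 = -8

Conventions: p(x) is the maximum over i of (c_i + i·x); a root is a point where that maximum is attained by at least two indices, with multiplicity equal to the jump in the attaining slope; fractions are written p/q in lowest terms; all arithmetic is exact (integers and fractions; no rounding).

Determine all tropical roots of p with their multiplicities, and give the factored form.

hull edge (i=0, c=-7) to (i=1, c=-4): slope 3, span 1
hull edge (i=1, c=-4) to (i=2, c=-8): slope -4, span 1
Factored form: p(x) = -8 ⊗ (x ⊕ (-3)) ⊗ (x ⊕ 4)
Answer: roots = -3 (mult 1), 4 (mult 1)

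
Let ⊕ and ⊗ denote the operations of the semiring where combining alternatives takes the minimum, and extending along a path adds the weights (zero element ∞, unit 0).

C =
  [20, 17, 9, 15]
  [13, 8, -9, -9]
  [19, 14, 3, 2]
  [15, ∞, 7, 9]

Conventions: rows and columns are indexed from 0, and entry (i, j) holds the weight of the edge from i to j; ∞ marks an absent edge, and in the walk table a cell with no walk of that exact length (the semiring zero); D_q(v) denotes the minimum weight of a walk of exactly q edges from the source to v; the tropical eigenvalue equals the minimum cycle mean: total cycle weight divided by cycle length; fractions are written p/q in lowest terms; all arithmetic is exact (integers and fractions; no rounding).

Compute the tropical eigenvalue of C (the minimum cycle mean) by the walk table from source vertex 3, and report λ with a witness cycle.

q=0: [∞, ∞, ∞, 0]
q=1: [15, ∞, 7, 9]
q=2: [24, 21, 10, 9]
q=3: [24, 24, 12, 12]
q=4: [27, 26, 15, 14]
Optimal cycle mean attained by: cycle 1->2->1, total (-9) + 14, length 2.
Answer: λ = 5/2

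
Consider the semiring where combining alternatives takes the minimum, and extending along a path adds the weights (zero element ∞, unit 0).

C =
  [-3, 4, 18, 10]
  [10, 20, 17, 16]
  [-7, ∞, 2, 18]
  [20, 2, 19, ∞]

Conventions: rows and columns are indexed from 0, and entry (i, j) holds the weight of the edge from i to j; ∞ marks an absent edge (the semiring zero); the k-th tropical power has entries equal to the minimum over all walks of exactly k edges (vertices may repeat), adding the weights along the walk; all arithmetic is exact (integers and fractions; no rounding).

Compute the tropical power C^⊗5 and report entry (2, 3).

C^⊗2:
  [-6, 1, 15, 7]
  [7, 14, 19, 20]
  [-10, -3, 4, 3]
  [12, 22, 19, 18]
C^⊗3:
  [-9, -2, 12, 4]
  [4, 11, 21, 17]
  [-13, -6, 6, 0]
  [9, 16, 21, 22]
C^⊗4:
  [-12, -5, 9, 1]
  [1, 8, 22, 14]
  [-16, -9, 5, -3]
  [6, 13, 23, 19]
C^⊗5:
  [-15, -8, 6, -2]
  [-2, 5, 19, 11]
  [-19, -12, 2, -6]
  [3, 10, 24, 16]
Key observation: the optimum is the walk 2->0->0->0->0->3, with weight (-7) + (-3) + (-3) + (-3) + 10 = -6.
Optimal value attained by: walk 2->0->0->0->0->3.
Answer: (C^⊗5)[2][3] = -6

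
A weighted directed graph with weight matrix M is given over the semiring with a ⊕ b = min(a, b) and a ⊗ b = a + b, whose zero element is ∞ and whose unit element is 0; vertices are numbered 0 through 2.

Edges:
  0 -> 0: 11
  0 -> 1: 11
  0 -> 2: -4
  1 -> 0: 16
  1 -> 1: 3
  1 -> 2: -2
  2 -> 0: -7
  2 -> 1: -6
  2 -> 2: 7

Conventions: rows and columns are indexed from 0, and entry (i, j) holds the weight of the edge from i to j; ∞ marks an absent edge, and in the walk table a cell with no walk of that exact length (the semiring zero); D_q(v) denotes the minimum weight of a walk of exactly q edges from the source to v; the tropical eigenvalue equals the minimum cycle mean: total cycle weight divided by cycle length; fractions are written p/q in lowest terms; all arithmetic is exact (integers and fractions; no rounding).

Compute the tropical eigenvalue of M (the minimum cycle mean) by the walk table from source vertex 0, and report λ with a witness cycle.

q=0: [0, ∞, ∞]
q=1: [11, 11, -4]
q=2: [-11, -10, 3]
q=3: [-4, -7, -15]
Optimal cycle mean attained by: cycle 0->2->0, total (-4) + (-7), length 2.
Answer: λ = -11/2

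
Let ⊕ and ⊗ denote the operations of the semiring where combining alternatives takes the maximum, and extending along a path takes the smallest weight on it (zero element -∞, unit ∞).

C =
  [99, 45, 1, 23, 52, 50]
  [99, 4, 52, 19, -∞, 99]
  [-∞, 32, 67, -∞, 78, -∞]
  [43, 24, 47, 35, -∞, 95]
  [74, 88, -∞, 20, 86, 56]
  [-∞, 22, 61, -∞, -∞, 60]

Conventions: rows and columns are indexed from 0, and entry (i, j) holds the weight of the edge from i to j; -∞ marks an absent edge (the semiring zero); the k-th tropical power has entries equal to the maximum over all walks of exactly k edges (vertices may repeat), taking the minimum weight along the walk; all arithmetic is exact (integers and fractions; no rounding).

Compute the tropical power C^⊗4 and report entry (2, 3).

C^⊗2:
  [99, 52, 50, 23, 52, 52]
  [99, 45, 61, 23, 52, 60]
  [74, 78, 67, 20, 78, 56]
  [43, 43, 61, 35, 47, 60]
  [88, 86, 56, 23, 86, 88]
  [22, 32, 61, 19, 61, 60]
C^⊗3:
  [99, 52, 52, 23, 52, 52]
  [99, 52, 61, 23, 61, 60]
  [78, 78, 67, 23, 78, 78]
  [47, 47, 61, 35, 61, 60]
  [88, 86, 61, 23, 86, 86]
  [61, 61, 61, 22, 61, 60]
C^⊗4:
  [99, 52, 52, 23, 52, 52]
  [99, 61, 61, 23, 61, 60]
  [78, 78, 67, 23, 78, 78]
  [61, 61, 61, 35, 61, 60]
  [88, 86, 61, 23, 86, 86]
  [61, 61, 61, 23, 61, 61]
Key observation: the optimum is the walk 2->1->0->0->3, with weight 32 min 99 min 99 min 23 = 23.
Optimal value attained by: walk 2->1->0->0->3.
Answer: (C^⊗4)[2][3] = 23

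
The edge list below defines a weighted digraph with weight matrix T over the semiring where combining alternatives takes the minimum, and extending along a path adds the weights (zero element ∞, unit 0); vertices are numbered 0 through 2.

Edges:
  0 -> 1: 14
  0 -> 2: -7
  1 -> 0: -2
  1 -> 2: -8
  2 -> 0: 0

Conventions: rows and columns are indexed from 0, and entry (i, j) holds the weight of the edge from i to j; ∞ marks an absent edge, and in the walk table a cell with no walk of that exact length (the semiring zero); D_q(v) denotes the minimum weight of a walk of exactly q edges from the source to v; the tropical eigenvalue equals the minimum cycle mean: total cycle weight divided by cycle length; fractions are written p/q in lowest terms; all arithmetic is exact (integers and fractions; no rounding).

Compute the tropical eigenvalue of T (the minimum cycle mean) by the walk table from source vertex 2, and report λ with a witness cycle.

q=0: [∞, ∞, 0]
q=1: [0, ∞, ∞]
q=2: [∞, 14, -7]
q=3: [-7, ∞, 6]
Optimal cycle mean attained by: cycle 0->2->0, total (-7) + 0, length 2.
Answer: λ = -7/2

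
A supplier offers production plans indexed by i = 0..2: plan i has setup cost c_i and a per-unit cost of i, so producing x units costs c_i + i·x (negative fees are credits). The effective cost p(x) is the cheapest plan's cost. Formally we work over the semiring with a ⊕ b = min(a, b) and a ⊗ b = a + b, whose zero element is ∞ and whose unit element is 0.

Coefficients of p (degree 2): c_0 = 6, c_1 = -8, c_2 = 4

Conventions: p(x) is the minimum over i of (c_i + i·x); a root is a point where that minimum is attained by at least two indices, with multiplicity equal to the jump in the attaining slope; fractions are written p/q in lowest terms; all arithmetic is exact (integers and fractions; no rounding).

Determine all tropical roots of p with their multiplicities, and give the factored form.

hull edge (i=0, c=6) to (i=1, c=-8): slope -14, span 1
hull edge (i=1, c=-8) to (i=2, c=4): slope 12, span 1
Factored form: p(x) = 4 ⊗ (x ⊕ (-12)) ⊗ (x ⊕ 14)
Answer: roots = -12 (mult 1), 14 (mult 1)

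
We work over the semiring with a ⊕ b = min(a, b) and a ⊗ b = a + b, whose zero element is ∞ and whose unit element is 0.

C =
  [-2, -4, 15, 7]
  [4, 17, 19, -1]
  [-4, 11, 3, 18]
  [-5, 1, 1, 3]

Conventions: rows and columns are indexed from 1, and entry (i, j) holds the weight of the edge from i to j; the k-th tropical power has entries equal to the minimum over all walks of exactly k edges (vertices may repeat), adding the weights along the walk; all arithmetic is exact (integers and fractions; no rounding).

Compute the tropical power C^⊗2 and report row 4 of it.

C^⊗2:
  [-4, -6, 8, -5]
  [-6, 0, 0, 2]
  [-6, -8, 6, 3]
  [-7, -9, 4, 0]
Answer: row 4 of C^⊗2 = [-7, -9, 4, 0]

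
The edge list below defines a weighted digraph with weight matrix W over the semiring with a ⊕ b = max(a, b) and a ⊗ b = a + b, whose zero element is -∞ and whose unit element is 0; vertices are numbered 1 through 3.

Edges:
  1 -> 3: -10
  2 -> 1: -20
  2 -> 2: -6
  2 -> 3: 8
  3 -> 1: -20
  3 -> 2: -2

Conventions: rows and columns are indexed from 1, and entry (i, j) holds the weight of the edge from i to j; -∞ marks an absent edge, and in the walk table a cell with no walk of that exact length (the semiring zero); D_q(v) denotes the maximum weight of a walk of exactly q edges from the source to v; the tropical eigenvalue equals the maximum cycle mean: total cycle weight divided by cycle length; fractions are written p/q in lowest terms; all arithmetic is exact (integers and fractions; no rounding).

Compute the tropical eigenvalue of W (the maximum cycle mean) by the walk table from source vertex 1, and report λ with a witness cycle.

q=0: [0, -∞, -∞]
q=1: [-∞, -∞, -10]
q=2: [-30, -12, -∞]
q=3: [-32, -18, -4]
Optimal cycle mean attained by: cycle 2->3->2, total 8 + (-2), length 2.
Answer: λ = 3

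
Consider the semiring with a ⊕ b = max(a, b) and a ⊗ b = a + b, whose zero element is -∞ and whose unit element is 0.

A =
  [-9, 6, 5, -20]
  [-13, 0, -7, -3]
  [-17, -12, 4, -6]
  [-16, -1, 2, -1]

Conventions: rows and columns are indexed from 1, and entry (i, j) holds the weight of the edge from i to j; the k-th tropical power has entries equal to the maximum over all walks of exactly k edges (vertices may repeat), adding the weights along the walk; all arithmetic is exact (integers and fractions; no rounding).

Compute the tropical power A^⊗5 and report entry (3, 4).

A^⊗2:
  [-7, 6, 9, 3]
  [-13, 0, -1, -3]
  [-13, -7, 8, -2]
  [-14, -1, 6, -2]
A^⊗3:
  [-7, 6, 13, 3]
  [-13, 0, 3, -3]
  [-9, -3, 12, 2]
  [-11, -1, 10, 0]
A^⊗4:
  [-4, 6, 17, 7]
  [-13, 0, 7, -3]
  [-5, 1, 16, 6]
  [-7, -1, 14, 4]
A^⊗5:
  [0, 6, 21, 11]
  [-10, 0, 11, 1]
  [-1, 5, 20, 10]
  [-3, 3, 18, 8]
Key observation: the optimum is the walk 3->3->3->3->3->4, with weight 4 + 4 + 4 + 4 + (-6) = 10.
Optimal value attained by: walk 3->3->3->3->3->4.
Answer: (A^⊗5)[3][4] = 10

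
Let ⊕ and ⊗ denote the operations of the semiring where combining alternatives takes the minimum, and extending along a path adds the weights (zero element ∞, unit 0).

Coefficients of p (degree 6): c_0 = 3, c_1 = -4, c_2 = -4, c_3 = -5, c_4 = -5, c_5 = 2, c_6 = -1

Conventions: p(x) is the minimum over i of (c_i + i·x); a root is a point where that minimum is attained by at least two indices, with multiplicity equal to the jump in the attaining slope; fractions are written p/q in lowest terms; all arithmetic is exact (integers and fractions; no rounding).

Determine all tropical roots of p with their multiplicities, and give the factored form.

hull edge (i=0, c=3) to (i=1, c=-4): slope -7, span 1
hull edge (i=1, c=-4) to (i=3, c=-5): slope -1/2, span 2
hull edge (i=3, c=-5) to (i=4, c=-5): slope 0, span 1
hull edge (i=4, c=-5) to (i=6, c=-1): slope 2, span 2
Factored form: p(x) = -1 ⊗ (x ⊕ (-2)) ⊗ (x ⊕ (-2)) ⊗ (x ⊕ 0) ⊗ (x ⊕ 1/2) ⊗ (x ⊕ 1/2) ⊗ (x ⊕ 7)
Answer: roots = -2 (mult 2), 0 (mult 1), 1/2 (mult 2), 7 (mult 1)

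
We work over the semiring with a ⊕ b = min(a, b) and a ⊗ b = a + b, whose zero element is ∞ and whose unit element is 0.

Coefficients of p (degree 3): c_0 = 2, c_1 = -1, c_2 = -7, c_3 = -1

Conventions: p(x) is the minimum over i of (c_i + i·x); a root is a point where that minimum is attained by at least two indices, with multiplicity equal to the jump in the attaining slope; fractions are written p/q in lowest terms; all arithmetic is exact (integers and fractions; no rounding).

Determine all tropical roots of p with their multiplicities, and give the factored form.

hull edge (i=0, c=2) to (i=2, c=-7): slope -9/2, span 2
hull edge (i=2, c=-7) to (i=3, c=-1): slope 6, span 1
Factored form: p(x) = -1 ⊗ (x ⊕ (-6)) ⊗ (x ⊕ 9/2) ⊗ (x ⊕ 9/2)
Answer: roots = -6 (mult 1), 9/2 (mult 2)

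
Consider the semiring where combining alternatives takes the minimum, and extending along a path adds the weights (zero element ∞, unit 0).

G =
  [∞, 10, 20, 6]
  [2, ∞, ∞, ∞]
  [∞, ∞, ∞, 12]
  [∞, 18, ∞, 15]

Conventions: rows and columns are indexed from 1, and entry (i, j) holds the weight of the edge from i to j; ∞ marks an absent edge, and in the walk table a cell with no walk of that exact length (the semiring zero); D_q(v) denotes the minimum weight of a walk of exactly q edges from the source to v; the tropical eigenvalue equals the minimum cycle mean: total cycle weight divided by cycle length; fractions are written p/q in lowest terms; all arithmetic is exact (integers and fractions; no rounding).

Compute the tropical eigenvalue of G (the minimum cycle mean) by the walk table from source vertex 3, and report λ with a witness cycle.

q=0: [∞, ∞, 0, ∞]
q=1: [∞, ∞, ∞, 12]
q=2: [∞, 30, ∞, 27]
q=3: [32, 45, ∞, 42]
q=4: [47, 42, 52, 38]
Optimal cycle mean attained by: cycle 1->2->1, total 10 + 2, length 2.
Answer: λ = 6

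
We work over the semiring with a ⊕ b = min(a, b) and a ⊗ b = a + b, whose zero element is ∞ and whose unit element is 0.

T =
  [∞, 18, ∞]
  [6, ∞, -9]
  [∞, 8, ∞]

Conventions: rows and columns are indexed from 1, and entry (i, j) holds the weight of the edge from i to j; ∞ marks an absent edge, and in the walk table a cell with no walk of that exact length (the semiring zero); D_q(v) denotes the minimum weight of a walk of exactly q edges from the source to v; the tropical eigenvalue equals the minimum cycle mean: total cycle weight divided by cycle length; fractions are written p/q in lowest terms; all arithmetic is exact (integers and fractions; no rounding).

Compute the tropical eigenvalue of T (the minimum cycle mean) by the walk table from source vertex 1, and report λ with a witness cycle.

q=0: [0, ∞, ∞]
q=1: [∞, 18, ∞]
q=2: [24, ∞, 9]
q=3: [∞, 17, ∞]
Optimal cycle mean attained by: cycle 2->3->2, total (-9) + 8, length 2.
Answer: λ = -1/2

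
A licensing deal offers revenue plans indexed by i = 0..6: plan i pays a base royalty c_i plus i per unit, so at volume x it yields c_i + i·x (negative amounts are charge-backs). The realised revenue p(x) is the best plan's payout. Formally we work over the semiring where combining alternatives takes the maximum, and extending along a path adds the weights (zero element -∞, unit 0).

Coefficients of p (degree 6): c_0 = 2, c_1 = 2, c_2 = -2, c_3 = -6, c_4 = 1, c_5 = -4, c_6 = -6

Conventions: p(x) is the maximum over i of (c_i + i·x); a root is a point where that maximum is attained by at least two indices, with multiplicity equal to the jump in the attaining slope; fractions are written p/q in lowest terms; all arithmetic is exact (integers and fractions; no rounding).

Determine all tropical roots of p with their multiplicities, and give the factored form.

hull edge (i=0, c=2) to (i=1, c=2): slope 0, span 1
hull edge (i=1, c=2) to (i=4, c=1): slope -1/3, span 3
hull edge (i=4, c=1) to (i=6, c=-6): slope -7/2, span 2
Factored form: p(x) = -6 ⊗ (x ⊕ 0) ⊗ (x ⊕ 1/3) ⊗ (x ⊕ 1/3) ⊗ (x ⊕ 1/3) ⊗ (x ⊕ 7/2) ⊗ (x ⊕ 7/2)
Answer: roots = 0 (mult 1), 1/3 (mult 3), 7/2 (mult 2)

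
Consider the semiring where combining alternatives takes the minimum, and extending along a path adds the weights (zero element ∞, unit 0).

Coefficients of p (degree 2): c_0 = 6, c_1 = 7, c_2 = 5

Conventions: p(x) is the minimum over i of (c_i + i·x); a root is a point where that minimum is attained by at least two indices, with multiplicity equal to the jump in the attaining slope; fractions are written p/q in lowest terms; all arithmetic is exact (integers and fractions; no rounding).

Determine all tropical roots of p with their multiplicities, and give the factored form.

hull edge (i=0, c=6) to (i=2, c=5): slope -1/2, span 2
Factored form: p(x) = 5 ⊗ (x ⊕ 1/2) ⊗ (x ⊕ 1/2)
Answer: roots = 1/2 (mult 2)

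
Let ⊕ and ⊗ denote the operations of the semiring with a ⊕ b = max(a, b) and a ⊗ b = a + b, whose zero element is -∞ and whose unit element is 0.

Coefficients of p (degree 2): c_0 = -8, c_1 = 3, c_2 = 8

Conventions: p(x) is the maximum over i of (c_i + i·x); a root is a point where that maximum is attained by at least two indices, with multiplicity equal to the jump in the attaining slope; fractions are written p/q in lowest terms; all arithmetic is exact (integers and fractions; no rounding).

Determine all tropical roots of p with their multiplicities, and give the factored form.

hull edge (i=0, c=-8) to (i=1, c=3): slope 11, span 1
hull edge (i=1, c=3) to (i=2, c=8): slope 5, span 1
Factored form: p(x) = 8 ⊗ (x ⊕ (-11)) ⊗ (x ⊕ (-5))
Answer: roots = -11 (mult 1), -5 (mult 1)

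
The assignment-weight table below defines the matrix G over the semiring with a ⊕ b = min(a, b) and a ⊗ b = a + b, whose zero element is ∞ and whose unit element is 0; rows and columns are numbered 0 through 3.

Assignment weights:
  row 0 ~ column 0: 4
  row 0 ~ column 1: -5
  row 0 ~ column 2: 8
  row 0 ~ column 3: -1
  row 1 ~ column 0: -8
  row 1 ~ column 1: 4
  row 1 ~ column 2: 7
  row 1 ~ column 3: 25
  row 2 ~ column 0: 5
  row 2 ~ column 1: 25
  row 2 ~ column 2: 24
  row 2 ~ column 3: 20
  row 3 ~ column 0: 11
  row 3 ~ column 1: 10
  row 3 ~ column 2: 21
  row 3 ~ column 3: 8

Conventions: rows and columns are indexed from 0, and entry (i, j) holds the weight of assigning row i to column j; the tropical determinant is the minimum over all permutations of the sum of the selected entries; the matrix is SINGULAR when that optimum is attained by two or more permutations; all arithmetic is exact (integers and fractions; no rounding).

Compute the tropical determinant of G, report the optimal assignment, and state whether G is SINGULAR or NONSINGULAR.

σ = (0, 1, 2, 3): 4 + 4 + 24 + 8 = 40
σ = (0, 1, 3, 2): 4 + 4 + 20 + 21 = 49
σ = (0, 2, 1, 3): 4 + 7 + 25 + 8 = 44
σ = (0, 2, 3, 1): 4 + 7 + 20 + 10 = 41
σ = (0, 3, 1, 2): 4 + 25 + 25 + 21 = 75
σ = (0, 3, 2, 1): 4 + 25 + 24 + 10 = 63
σ = (1, 0, 2, 3): (-5) + (-8) + 24 + 8 = 19
σ = (1, 0, 3, 2): (-5) + (-8) + 20 + 21 = 28
σ = (1, 2, 0, 3): (-5) + 7 + 5 + 8 = 15
σ = (1, 2, 3, 0): (-5) + 7 + 20 + 11 = 33
σ = (1, 3, 0, 2): (-5) + 25 + 5 + 21 = 46
σ = (1, 3, 2, 0): (-5) + 25 + 24 + 11 = 55
σ = (2, 0, 1, 3): 8 + (-8) + 25 + 8 = 33
σ = (2, 0, 3, 1): 8 + (-8) + 20 + 10 = 30
σ = (2, 1, 0, 3): 8 + 4 + 5 + 8 = 25
σ = (2, 1, 3, 0): 8 + 4 + 20 + 11 = 43
σ = (2, 3, 0, 1): 8 + 25 + 5 + 10 = 48
σ = (2, 3, 1, 0): 8 + 25 + 25 + 11 = 69
σ = (3, 0, 1, 2): (-1) + (-8) + 25 + 21 = 37
σ = (3, 0, 2, 1): (-1) + (-8) + 24 + 10 = 25
σ = (3, 1, 0, 2): (-1) + 4 + 5 + 21 = 29
σ = (3, 1, 2, 0): (-1) + 4 + 24 + 11 = 38
σ = (3, 2, 0, 1): (-1) + 7 + 5 + 10 = 21
σ = (3, 2, 1, 0): (-1) + 7 + 25 + 11 = 42
Optimal value attained by: σ = (1, 2, 0, 3).
Answer: det⊕(G) = 15; verdict: NONSINGULAR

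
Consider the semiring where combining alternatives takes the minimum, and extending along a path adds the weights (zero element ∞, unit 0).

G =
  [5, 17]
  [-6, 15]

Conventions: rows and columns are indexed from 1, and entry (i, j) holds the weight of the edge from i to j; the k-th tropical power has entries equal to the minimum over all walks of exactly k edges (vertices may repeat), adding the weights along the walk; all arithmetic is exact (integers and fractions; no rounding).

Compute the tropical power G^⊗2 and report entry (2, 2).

G^⊗2:
  [10, 22]
  [-1, 11]
Key observation: the optimum is the walk 2->1->2, with weight (-6) + 17 = 11.
Optimal value attained by: walk 2->1->2.
Answer: (G^⊗2)[2][2] = 11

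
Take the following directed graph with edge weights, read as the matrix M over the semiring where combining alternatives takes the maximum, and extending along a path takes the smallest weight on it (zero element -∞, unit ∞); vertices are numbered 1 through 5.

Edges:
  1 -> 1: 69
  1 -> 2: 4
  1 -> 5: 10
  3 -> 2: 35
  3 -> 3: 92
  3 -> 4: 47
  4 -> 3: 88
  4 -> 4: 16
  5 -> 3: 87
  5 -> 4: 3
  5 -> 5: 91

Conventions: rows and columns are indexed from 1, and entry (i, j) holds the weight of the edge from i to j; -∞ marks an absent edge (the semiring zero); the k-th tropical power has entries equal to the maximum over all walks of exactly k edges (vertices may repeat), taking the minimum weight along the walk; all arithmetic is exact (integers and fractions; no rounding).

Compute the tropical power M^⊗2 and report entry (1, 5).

M^⊗2:
  [69, 4, 10, 3, 10]
  [-∞, -∞, -∞, -∞, -∞]
  [-∞, 35, 92, 47, -∞]
  [-∞, 35, 88, 47, -∞]
  [-∞, 35, 87, 47, 91]
Key observation: the optimum is the walk 1->1->5, with weight 69 min 10 = 10.
Optimal value attained by: walk 1->1->5.
Answer: (M^⊗2)[1][5] = 10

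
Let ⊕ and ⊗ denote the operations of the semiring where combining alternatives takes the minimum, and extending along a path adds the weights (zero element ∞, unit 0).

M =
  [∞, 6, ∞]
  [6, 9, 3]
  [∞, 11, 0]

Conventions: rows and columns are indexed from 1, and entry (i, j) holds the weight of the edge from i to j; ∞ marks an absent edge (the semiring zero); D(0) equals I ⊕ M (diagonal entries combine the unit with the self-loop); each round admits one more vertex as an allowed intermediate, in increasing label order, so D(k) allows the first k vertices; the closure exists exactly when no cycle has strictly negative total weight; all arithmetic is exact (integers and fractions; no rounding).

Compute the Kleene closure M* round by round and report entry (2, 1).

D(0):
  [0, 6, ∞]
  [6, 0, 3]
  [∞, 11, 0]
D(1):
  [0, 6, ∞]
  [6, 0, 3]
  [∞, 11, 0]
D(2):
  [0, 6, 9]
  [6, 0, 3]
  [17, 11, 0]
D(3):
  [0, 6, 9]
  [6, 0, 3]
  [17, 11, 0]
Answer: M*[2][1] = 6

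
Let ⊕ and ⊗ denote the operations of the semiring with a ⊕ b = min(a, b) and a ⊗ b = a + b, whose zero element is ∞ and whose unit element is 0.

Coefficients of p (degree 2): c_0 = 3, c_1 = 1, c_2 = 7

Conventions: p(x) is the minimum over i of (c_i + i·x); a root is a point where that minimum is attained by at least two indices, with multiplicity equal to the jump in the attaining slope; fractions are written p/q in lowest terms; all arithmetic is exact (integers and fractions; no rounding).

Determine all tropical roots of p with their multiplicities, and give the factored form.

hull edge (i=0, c=3) to (i=1, c=1): slope -2, span 1
hull edge (i=1, c=1) to (i=2, c=7): slope 6, span 1
Factored form: p(x) = 7 ⊗ (x ⊕ (-6)) ⊗ (x ⊕ 2)
Answer: roots = -6 (mult 1), 2 (mult 1)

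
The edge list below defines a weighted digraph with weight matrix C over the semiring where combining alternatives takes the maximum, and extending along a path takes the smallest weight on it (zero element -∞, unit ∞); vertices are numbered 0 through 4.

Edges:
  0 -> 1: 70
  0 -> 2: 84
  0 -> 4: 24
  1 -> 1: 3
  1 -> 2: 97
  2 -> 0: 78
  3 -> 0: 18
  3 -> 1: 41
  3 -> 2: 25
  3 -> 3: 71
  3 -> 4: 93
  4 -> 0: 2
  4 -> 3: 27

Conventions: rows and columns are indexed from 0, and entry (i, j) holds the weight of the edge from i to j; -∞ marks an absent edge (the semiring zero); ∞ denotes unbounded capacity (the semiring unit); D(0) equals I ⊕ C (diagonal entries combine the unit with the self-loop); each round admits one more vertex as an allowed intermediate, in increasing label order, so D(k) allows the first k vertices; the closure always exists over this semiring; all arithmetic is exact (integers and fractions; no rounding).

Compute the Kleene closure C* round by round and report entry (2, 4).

D(0):
  [∞, 70, 84, -∞, 24]
  [-∞, ∞, 97, -∞, -∞]
  [78, -∞, ∞, -∞, -∞]
  [18, 41, 25, ∞, 93]
  [2, -∞, -∞, 27, ∞]
D(1):
  [∞, 70, 84, -∞, 24]
  [-∞, ∞, 97, -∞, -∞]
  [78, 70, ∞, -∞, 24]
  [18, 41, 25, ∞, 93]
  [2, 2, 2, 27, ∞]
D(2):
  [∞, 70, 84, -∞, 24]
  [-∞, ∞, 97, -∞, -∞]
  [78, 70, ∞, -∞, 24]
  [18, 41, 41, ∞, 93]
  [2, 2, 2, 27, ∞]
D(3):
  [∞, 70, 84, -∞, 24]
  [78, ∞, 97, -∞, 24]
  [78, 70, ∞, -∞, 24]
  [41, 41, 41, ∞, 93]
  [2, 2, 2, 27, ∞]
D(4):
  [∞, 70, 84, -∞, 24]
  [78, ∞, 97, -∞, 24]
  [78, 70, ∞, -∞, 24]
  [41, 41, 41, ∞, 93]
  [27, 27, 27, 27, ∞]
D(5):
  [∞, 70, 84, 24, 24]
  [78, ∞, 97, 24, 24]
  [78, 70, ∞, 24, 24]
  [41, 41, 41, ∞, 93]
  [27, 27, 27, 27, ∞]
Answer: C*[2][4] = 24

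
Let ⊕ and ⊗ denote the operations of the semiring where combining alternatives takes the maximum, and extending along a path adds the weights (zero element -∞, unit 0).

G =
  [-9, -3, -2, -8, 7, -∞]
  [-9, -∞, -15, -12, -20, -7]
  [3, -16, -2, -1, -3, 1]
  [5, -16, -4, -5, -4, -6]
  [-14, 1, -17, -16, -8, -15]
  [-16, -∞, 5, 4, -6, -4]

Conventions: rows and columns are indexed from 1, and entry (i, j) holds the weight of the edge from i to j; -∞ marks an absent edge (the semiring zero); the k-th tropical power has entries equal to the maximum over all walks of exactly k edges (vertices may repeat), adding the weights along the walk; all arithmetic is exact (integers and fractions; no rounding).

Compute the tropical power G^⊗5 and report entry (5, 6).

G^⊗2:
  [1, 8, -4, -3, -1, -1]
  [-7, -12, -2, -3, -2, -11]
  [4, 0, 6, 5, 10, -1]
  [0, 2, 3, -2, 12, -3]
  [-8, -7, -10, -11, -7, -6]
  [9, -5, 3, 4, 2, 6]
G^⊗3:
  [2, 0, 4, 3, 8, 1]
  [2, -1, -4, -3, 0, -1]
  [10, 11, 4, 5, 11, 7]
  [6, 13, 2, 2, 7, 4]
  [-6, -6, -1, -2, -1, -9]
  [9, 6, 11, 10, 16, 4]
G^⊗4:
  [8, 9, 6, 5, 9, 5]
  [2, 1, 4, 3, 9, -3]
  [10, 12, 12, 11, 17, 5]
  [7, 8, 9, 8, 13, 6]
  [3, 0, -3, -2, 1, 0]
  [15, 17, 9, 10, 16, 12]
G^⊗5:
  [10, 10, 10, 9, 15, 7]
  [8, 10, 2, 3, 9, 5]
  [16, 18, 10, 11, 17, 13]
  [13, 14, 11, 10, 14, 10]
  [3, 2, 5, 4, 10, -2]
  [15, 17, 17, 16, 22, 10]
Key observation: the optimum is the walk 5->2->6->3->3->6, with weight 1 + (-7) + 5 + (-2) + 1 = -2.
Optimal value attained by: walk 5->2->6->3->3->6.
Answer: (G^⊗5)[5][6] = -2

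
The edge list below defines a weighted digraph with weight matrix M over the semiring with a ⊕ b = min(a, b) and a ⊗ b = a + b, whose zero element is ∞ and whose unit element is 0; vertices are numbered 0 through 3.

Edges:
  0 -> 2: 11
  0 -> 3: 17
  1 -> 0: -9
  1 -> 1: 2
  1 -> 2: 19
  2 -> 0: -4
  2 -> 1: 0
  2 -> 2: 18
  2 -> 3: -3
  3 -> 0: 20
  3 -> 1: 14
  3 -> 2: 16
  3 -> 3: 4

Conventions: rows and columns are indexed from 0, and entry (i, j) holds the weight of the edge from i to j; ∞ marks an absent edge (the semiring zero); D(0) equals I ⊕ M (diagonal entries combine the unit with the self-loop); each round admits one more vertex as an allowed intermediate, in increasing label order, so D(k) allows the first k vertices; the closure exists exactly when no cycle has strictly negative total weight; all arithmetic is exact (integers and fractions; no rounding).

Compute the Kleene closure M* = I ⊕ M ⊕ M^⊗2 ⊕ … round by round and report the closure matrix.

D(0):
  [0, ∞, 11, 17]
  [-9, 0, 19, ∞]
  [-4, 0, 0, -3]
  [20, 14, 16, 0]
D(1):
  [0, ∞, 11, 17]
  [-9, 0, 2, 8]
  [-4, 0, 0, -3]
  [20, 14, 16, 0]
D(2):
  [0, ∞, 11, 17]
  [-9, 0, 2, 8]
  [-9, 0, 0, -3]
  [5, 14, 16, 0]
D(3):
  [0, 11, 11, 8]
  [-9, 0, 2, -1]
  [-9, 0, 0, -3]
  [5, 14, 16, 0]
D(4):
  [0, 11, 11, 8]
  [-9, 0, 2, -1]
  [-9, 0, 0, -3]
  [5, 14, 16, 0]
Answer: M* = [[0, 11, 11, 8], [-9, 0, 2, -1], [-9, 0, 0, -3], [5, 14, 16, 0]]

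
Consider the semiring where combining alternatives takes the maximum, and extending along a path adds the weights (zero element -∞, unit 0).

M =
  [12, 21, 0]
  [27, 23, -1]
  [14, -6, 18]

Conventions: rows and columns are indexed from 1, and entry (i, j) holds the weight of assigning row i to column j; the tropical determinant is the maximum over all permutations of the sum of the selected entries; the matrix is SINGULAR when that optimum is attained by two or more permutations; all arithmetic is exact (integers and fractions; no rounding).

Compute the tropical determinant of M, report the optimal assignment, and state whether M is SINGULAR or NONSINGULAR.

σ = (1, 2, 3): 12 + 23 + 18 = 53
σ = (1, 3, 2): 12 + (-1) + (-6) = 5
σ = (2, 1, 3): 21 + 27 + 18 = 66
σ = (2, 3, 1): 21 + (-1) + 14 = 34
σ = (3, 1, 2): 0 + 27 + (-6) = 21
σ = (3, 2, 1): 0 + 23 + 14 = 37
Optimal value attained by: σ = (2, 1, 3).
Answer: det⊕(M) = 66; verdict: NONSINGULAR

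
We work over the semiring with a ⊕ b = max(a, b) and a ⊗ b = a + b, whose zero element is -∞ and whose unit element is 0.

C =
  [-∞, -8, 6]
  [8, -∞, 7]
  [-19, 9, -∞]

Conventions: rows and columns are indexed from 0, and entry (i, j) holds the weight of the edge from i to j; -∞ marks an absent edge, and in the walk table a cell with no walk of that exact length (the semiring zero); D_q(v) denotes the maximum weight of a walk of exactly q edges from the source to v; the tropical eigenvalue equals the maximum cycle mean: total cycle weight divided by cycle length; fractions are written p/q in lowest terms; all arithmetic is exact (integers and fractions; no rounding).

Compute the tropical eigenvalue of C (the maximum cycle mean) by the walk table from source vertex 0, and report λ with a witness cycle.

q=0: [0, -∞, -∞]
q=1: [-∞, -8, 6]
q=2: [0, 15, -1]
q=3: [23, 8, 22]
Optimal cycle mean attained by: cycle 1->2->1, total 7 + 9, length 2.
Answer: λ = 8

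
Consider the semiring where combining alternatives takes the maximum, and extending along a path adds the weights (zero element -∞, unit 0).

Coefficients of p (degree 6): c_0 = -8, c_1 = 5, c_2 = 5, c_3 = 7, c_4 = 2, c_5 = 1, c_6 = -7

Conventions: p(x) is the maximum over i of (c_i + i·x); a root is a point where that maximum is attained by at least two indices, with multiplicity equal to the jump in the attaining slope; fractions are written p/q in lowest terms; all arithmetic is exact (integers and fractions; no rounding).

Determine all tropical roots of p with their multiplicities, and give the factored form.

hull edge (i=0, c=-8) to (i=1, c=5): slope 13, span 1
hull edge (i=1, c=5) to (i=3, c=7): slope 1, span 2
hull edge (i=3, c=7) to (i=5, c=1): slope -3, span 2
hull edge (i=5, c=1) to (i=6, c=-7): slope -8, span 1
Factored form: p(x) = -7 ⊗ (x ⊕ (-13)) ⊗ (x ⊕ (-1)) ⊗ (x ⊕ (-1)) ⊗ (x ⊕ 3) ⊗ (x ⊕ 3) ⊗ (x ⊕ 8)
Answer: roots = -13 (mult 1), -1 (mult 2), 3 (mult 2), 8 (mult 1)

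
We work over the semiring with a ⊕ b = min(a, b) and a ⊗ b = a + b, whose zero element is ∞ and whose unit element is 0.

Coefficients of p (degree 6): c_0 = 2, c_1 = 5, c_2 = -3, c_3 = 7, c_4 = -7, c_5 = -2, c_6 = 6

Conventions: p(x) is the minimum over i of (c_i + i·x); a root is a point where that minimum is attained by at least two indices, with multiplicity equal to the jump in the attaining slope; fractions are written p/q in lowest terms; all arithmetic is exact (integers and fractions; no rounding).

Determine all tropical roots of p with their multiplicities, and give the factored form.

hull edge (i=0, c=2) to (i=2, c=-3): slope -5/2, span 2
hull edge (i=2, c=-3) to (i=4, c=-7): slope -2, span 2
hull edge (i=4, c=-7) to (i=5, c=-2): slope 5, span 1
hull edge (i=5, c=-2) to (i=6, c=6): slope 8, span 1
Factored form: p(x) = 6 ⊗ (x ⊕ (-8)) ⊗ (x ⊕ (-5)) ⊗ (x ⊕ 2) ⊗ (x ⊕ 2) ⊗ (x ⊕ 5/2) ⊗ (x ⊕ 5/2)
Answer: roots = -8 (mult 1), -5 (mult 1), 2 (mult 2), 5/2 (mult 2)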